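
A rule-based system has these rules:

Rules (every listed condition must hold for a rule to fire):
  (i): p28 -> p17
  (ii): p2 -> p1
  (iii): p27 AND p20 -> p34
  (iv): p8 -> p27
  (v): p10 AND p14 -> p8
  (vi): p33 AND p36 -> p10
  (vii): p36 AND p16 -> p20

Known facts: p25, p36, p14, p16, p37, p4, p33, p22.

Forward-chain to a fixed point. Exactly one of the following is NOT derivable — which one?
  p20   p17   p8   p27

p17

Round 1: (vi) [p33 AND p36 -> p10]; (vii) [p36 AND p16 -> p20]. Adds p10, p20.
Round 2: (v) [p10 AND p14 -> p8]. Adds p8.
Round 3: (iv) [p8 -> p27]. Adds p27.
Round 4: (iii) [p27 AND p20 -> p34]. Adds p34.
Derived: p8 (round 2), p20 (round 1), p27 (round 3). p17 never appears in any round.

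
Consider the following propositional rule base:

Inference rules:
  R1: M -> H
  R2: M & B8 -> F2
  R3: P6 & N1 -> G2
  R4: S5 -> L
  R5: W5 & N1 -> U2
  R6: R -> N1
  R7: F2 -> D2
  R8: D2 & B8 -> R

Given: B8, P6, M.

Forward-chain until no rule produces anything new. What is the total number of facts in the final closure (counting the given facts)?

[1] R1 [M -> H]; R2 [M & B8 -> F2]. ⇒ new: H, F2.
[2] R7 [F2 -> D2]. ⇒ new: D2.
[3] R8 [D2 & B8 -> R]. ⇒ new: R.
[4] R6 [R -> N1]. ⇒ new: N1.
[5] R3 [P6 & N1 -> G2]. ⇒ new: G2.
Closure: {B8, D2, F2, G2, H, M, N1, P6, R} — 9 facts.

9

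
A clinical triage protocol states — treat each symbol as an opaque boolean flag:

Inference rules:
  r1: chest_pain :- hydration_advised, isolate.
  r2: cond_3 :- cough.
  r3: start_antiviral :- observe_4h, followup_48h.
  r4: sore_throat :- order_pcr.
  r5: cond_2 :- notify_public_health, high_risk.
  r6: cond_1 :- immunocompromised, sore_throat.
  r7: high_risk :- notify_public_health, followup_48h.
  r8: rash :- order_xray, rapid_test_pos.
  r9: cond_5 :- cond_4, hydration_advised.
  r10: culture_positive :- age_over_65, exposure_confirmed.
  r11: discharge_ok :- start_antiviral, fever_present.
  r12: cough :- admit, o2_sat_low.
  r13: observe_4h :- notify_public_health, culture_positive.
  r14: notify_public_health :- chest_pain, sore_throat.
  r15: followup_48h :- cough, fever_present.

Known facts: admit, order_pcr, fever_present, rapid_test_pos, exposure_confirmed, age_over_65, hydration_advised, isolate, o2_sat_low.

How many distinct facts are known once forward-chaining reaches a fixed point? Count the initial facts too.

Round 1 fires r1, r4, r10, r12, giving chest_pain, sore_throat, culture_positive, cough.
Round 2 fires r2, r14, r15, giving cond_3, notify_public_health, followup_48h.
Round 3 fires r7, r13, giving high_risk, observe_4h.
Round 4 fires r3, r5, giving start_antiviral, cond_2.
Round 5 fires r11, giving discharge_ok.
Closure: {admit, age_over_65, chest_pain, cond_2, cond_3, cough, culture_positive, discharge_ok, exposure_confirmed, fever_present, followup_48h, high_risk, hydration_advised, isolate, notify_public_health, o2_sat_low, observe_4h, order_pcr, rapid_test_pos, sore_throat, start_antiviral} — 21 facts.

21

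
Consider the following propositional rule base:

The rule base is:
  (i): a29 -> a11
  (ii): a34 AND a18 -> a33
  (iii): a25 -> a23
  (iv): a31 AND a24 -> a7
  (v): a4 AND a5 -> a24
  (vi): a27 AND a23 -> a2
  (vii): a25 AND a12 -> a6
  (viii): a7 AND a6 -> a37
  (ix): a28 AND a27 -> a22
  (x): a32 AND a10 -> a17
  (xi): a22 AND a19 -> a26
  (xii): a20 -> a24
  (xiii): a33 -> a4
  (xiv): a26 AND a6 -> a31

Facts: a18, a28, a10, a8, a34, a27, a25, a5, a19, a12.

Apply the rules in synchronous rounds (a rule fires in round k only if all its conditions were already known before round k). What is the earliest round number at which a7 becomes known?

[1] (ii) [a34 AND a18 -> a33]; (iii) [a25 -> a23]; (vii) [a25 AND a12 -> a6]; (ix) [a28 AND a27 -> a22]. ⇒ new: a33, a23, a6, a22.
[2] (vi) [a27 AND a23 -> a2]; (xi) [a22 AND a19 -> a26]; (xiii) [a33 -> a4]. ⇒ new: a2, a26, a4.
[3] (v) [a4 AND a5 -> a24]; (xiv) [a26 AND a6 -> a31]. ⇒ new: a24, a31.
[4] (iv) [a31 AND a24 -> a7]. ⇒ new: a7.
a7 first appears in round 4.

4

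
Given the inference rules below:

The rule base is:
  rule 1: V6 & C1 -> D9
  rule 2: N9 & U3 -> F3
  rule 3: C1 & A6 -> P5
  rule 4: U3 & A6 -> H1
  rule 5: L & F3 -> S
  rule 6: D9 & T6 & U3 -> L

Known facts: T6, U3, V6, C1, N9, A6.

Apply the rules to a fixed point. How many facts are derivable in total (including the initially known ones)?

Round 1 — rule 1, rule 2, rule 3, rule 4, derive D9, F3, P5, H1.
Round 2 — rule 6, derive L.
Round 3 — rule 5, derive S.
Closure: {A6, C1, D9, F3, H1, L, N9, P5, S, T6, U3, V6} — 12 facts.

12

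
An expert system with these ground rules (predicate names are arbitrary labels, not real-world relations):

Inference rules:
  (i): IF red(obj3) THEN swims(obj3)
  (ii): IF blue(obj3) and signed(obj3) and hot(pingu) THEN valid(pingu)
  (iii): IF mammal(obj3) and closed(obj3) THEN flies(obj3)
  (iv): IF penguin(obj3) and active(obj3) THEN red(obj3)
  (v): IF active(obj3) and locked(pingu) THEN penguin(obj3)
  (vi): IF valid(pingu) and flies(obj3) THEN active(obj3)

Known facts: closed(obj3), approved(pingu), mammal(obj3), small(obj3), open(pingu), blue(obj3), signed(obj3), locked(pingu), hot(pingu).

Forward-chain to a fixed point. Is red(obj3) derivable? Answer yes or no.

yes

Round 1 fires (ii), (iii), giving valid(pingu), flies(obj3).
Round 2 fires (vi), giving active(obj3).
Round 3 fires (v), giving penguin(obj3).
Round 4 fires (iv), giving red(obj3).
Round 5 fires (i), giving swims(obj3).
red(obj3) appears in round 4, so it is derivable.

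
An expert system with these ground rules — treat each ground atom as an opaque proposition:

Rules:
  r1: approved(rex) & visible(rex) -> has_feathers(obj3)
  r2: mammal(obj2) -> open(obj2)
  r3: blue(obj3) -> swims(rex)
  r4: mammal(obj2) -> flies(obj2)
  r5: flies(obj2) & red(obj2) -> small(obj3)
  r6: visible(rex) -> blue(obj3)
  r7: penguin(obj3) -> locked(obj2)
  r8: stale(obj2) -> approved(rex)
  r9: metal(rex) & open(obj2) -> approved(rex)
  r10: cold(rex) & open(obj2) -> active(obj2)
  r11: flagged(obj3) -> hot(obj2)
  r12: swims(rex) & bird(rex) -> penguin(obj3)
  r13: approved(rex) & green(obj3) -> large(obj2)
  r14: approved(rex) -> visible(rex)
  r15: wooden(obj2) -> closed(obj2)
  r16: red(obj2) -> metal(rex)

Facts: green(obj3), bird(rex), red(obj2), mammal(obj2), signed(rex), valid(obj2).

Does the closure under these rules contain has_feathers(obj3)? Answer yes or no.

Round 1: r2 [mammal(obj2) -> open(obj2)]; r4 [mammal(obj2) -> flies(obj2)]; r16 [red(obj2) -> metal(rex)]. New: open(obj2), flies(obj2), metal(rex).
Round 2: r5 [flies(obj2) & red(obj2) -> small(obj3)]; r9 [metal(rex) & open(obj2) -> approved(rex)]. New: small(obj3), approved(rex).
Round 3: r13 [approved(rex) & green(obj3) -> large(obj2)]; r14 [approved(rex) -> visible(rex)]. New: large(obj2), visible(rex).
Round 4: r1 [approved(rex) & visible(rex) -> has_feathers(obj3)]; r6 [visible(rex) -> blue(obj3)]. New: has_feathers(obj3), blue(obj3).
Round 5: r3 [blue(obj3) -> swims(rex)]. New: swims(rex).
Round 6: r12 [swims(rex) & bird(rex) -> penguin(obj3)]. New: penguin(obj3).
Round 7: r7 [penguin(obj3) -> locked(obj2)]. New: locked(obj2).
has_feathers(obj3) appears in round 4, so it is derivable.

yes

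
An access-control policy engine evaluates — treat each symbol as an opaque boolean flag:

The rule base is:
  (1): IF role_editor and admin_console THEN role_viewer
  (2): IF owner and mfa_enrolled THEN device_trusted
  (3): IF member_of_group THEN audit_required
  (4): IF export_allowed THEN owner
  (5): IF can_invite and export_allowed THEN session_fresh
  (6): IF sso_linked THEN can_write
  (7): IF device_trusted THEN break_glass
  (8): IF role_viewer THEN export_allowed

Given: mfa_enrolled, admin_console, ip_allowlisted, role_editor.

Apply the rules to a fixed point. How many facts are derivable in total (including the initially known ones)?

[1] (1) [IF role_editor and admin_console THEN role_viewer]. ⇒ new: role_viewer.
[2] (8) [IF role_viewer THEN export_allowed]. ⇒ new: export_allowed.
[3] (4) [IF export_allowed THEN owner]. ⇒ new: owner.
[4] (2) [IF owner and mfa_enrolled THEN device_trusted]. ⇒ new: device_trusted.
[5] (7) [IF device_trusted THEN break_glass]. ⇒ new: break_glass.
Closure: {admin_console, break_glass, device_trusted, export_allowed, ip_allowlisted, mfa_enrolled, owner, role_editor, role_viewer} — 9 facts.

9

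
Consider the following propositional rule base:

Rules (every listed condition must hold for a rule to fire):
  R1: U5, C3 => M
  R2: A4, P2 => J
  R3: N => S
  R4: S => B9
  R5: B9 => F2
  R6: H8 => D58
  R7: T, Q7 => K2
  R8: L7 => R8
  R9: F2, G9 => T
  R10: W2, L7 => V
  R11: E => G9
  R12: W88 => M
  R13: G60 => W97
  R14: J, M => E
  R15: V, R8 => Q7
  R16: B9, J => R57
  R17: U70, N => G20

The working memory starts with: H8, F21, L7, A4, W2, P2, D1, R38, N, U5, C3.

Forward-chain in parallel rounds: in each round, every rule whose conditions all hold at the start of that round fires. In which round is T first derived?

4

Round 1 fires R1, R2, R3, R6, R8, R10, giving M, J, S, D58, R8, V.
Round 2 fires R4, R14, R15, giving B9, E, Q7.
Round 3 fires R5, R11, R16, giving F2, G9, R57.
Round 4 fires R9, giving T.
T first appears in round 4.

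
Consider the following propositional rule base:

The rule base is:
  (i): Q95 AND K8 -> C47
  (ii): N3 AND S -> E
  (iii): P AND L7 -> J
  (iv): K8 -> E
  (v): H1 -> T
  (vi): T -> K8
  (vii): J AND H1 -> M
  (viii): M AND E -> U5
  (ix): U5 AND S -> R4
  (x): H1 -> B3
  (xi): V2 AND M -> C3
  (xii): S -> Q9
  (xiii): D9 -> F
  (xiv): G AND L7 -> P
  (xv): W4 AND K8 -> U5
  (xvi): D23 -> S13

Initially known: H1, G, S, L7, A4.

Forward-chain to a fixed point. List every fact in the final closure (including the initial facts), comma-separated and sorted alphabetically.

A4, B3, E, G, H1, J, K8, L7, M, P, Q9, R4, S, T, U5

Round 1 — (v), (x), (xii), (xiv), derive T, B3, Q9, P.
Round 2 — (iii), (vi), derive J, K8.
Round 3 — (iv), (vii), derive E, M.
Round 4 — (viii), derive U5.
Round 5 — (ix), derive R4.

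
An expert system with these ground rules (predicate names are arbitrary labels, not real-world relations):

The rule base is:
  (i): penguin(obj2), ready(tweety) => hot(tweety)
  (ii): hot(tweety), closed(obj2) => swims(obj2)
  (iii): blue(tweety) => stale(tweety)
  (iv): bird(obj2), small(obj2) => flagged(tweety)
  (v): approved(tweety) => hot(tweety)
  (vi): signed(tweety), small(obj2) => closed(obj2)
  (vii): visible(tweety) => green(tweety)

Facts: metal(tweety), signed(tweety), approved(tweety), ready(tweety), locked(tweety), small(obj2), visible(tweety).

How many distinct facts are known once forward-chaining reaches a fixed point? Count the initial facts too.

11

Round 1 fires (v), (vi), (vii), giving hot(tweety), closed(obj2), green(tweety).
Round 2 fires (ii), giving swims(obj2).
Closure: {approved(tweety), closed(obj2), green(tweety), hot(tweety), locked(tweety), metal(tweety), ready(tweety), signed(tweety), small(obj2), swims(obj2), visible(tweety)} — 11 facts.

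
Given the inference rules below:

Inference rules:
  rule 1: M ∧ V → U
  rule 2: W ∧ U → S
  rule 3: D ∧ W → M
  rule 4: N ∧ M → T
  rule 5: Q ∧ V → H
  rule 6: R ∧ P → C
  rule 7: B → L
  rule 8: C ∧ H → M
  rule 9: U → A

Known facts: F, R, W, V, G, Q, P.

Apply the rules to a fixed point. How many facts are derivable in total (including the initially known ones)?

13

Round 1: rule 5 [Q ∧ V → H]; rule 6 [R ∧ P → C]. Adds H, C.
Round 2: rule 8 [C ∧ H → M]. Adds M.
Round 3: rule 1 [M ∧ V → U]. Adds U.
Round 4: rule 2 [W ∧ U → S]; rule 9 [U → A]. Adds S, A.
Closure: {A, C, F, G, H, M, P, Q, R, S, U, V, W} — 13 facts.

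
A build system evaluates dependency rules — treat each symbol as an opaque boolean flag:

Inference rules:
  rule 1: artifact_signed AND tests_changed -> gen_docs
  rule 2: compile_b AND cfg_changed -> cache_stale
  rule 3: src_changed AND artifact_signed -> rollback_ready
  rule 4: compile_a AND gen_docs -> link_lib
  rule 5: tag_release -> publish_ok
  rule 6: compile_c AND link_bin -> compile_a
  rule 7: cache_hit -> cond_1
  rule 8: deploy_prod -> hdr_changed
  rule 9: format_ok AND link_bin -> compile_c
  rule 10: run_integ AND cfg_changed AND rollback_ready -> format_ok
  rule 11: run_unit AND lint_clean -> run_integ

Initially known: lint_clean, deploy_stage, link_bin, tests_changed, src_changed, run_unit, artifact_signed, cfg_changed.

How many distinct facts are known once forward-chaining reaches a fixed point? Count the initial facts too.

Round 1 fires rule 1, rule 3, rule 11, giving gen_docs, rollback_ready, run_integ.
Round 2 fires rule 10, giving format_ok.
Round 3 fires rule 9, giving compile_c.
Round 4 fires rule 6, giving compile_a.
Round 5 fires rule 4, giving link_lib.
Closure: {artifact_signed, cfg_changed, compile_a, compile_c, deploy_stage, format_ok, gen_docs, link_bin, link_lib, lint_clean, rollback_ready, run_integ, run_unit, src_changed, tests_changed} — 15 facts.

15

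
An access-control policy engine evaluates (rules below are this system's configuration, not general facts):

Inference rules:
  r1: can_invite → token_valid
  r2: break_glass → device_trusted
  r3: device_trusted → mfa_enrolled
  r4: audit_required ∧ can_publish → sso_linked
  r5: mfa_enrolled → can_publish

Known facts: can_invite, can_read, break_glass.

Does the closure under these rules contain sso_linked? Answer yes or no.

Round 1 fires r1, r2, giving token_valid, device_trusted.
Round 2 fires r3, giving mfa_enrolled.
Round 3 fires r5, giving can_publish.
Fixed point reached. sso_linked is concluded only by r4; r4 needs audit_required (never derived).

no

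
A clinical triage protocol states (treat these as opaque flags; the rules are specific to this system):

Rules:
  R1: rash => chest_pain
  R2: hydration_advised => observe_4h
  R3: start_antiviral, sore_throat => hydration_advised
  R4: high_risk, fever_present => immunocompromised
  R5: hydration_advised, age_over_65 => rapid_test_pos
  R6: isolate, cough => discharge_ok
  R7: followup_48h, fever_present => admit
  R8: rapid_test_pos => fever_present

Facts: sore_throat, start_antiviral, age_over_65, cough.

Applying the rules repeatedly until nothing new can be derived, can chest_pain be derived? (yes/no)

[1] R3 [start_antiviral, sore_throat => hydration_advised]. ⇒ new: hydration_advised.
[2] R2 [hydration_advised => observe_4h]; R5 [hydration_advised, age_over_65 => rapid_test_pos]. ⇒ new: observe_4h, rapid_test_pos.
[3] R8 [rapid_test_pos => fever_present]. ⇒ new: fever_present.
Fixed point reached. chest_pain is concluded only by R1; R1 needs rash (never derived).

no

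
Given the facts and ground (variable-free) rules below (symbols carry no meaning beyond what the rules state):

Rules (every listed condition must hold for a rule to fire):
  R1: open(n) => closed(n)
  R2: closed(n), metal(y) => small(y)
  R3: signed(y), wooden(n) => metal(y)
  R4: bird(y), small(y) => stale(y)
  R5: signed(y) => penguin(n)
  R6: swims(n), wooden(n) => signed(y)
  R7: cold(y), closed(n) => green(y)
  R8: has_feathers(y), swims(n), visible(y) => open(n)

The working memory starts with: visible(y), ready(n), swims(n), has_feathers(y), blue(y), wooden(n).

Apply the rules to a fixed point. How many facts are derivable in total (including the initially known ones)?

Round 1 — R6, R8, derive signed(y), open(n).
Round 2 — R1, R3, R5, derive closed(n), metal(y), penguin(n).
Round 3 — R2, derive small(y).
Closure: {blue(y), closed(n), has_feathers(y), metal(y), open(n), penguin(n), ready(n), signed(y), small(y), swims(n), visible(y), wooden(n)} — 12 facts.

12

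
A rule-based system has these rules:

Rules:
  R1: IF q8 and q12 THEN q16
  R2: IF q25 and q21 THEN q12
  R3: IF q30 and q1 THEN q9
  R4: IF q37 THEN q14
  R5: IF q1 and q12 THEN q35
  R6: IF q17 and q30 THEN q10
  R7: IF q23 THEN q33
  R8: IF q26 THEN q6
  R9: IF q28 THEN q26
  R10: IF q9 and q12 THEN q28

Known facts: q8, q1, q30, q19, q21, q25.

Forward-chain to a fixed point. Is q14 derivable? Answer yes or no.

Round 1 — R2, R3, derive q12, q9.
Round 2 — R1, R5, R10, derive q16, q35, q28.
Round 3 — R9, derive q26.
Round 4 — R8, derive q6.
Fixed point reached. q14 is concluded only by R4; R4 needs q37 (never derived).

no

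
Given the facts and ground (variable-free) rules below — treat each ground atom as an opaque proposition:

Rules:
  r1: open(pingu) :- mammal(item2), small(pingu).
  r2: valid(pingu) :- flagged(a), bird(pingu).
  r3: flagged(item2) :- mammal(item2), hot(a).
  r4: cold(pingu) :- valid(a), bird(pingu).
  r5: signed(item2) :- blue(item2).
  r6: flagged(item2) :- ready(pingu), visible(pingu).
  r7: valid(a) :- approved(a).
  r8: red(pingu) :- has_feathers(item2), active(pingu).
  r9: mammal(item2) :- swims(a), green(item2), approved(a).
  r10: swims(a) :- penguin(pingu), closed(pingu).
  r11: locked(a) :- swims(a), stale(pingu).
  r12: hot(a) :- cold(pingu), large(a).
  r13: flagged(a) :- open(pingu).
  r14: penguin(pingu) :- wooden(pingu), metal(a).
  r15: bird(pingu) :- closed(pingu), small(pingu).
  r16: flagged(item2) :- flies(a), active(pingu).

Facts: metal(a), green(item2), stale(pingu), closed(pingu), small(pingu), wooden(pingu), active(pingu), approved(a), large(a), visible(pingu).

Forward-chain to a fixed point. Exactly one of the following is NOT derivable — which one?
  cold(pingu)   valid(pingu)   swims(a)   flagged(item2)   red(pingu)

red(pingu)

Round 1: r7 [valid(a) :- approved(a).]; r14 [penguin(pingu) :- wooden(pingu), metal(a).]; r15 [bird(pingu) :- closed(pingu), small(pingu).]. Adds valid(a), penguin(pingu), bird(pingu).
Round 2: r4 [cold(pingu) :- valid(a), bird(pingu).]; r10 [swims(a) :- penguin(pingu), closed(pingu).]. Adds cold(pingu), swims(a).
Round 3: r9 [mammal(item2) :- swims(a), green(item2), approved(a).]; r11 [locked(a) :- swims(a), stale(pingu).]; r12 [hot(a) :- cold(pingu), large(a).]. Adds mammal(item2), locked(a), hot(a).
Round 4: r1 [open(pingu) :- mammal(item2), small(pingu).]; r3 [flagged(item2) :- mammal(item2), hot(a).]. Adds open(pingu), flagged(item2).
Round 5: r13 [flagged(a) :- open(pingu).]. Adds flagged(a).
Round 6: r2 [valid(pingu) :- flagged(a), bird(pingu).]. Adds valid(pingu).
Derived: flagged(item2) (round 4), swims(a) (round 2), valid(pingu) (round 6), cold(pingu) (round 2). red(pingu) never appears in any round.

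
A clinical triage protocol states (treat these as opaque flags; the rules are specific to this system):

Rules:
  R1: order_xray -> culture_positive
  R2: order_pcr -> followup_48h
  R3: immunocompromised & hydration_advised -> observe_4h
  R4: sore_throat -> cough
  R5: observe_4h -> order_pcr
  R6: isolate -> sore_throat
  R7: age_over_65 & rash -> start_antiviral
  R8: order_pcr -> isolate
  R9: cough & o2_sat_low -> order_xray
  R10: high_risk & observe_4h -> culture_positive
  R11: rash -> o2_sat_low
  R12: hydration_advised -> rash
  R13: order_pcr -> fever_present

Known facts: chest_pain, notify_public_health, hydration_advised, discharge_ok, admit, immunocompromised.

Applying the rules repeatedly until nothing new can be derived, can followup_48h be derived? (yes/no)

Round 1 fires R3, R12, giving observe_4h, rash.
Round 2 fires R5, R11, giving order_pcr, o2_sat_low.
Round 3 fires R2, R8, R13, giving followup_48h, isolate, fever_present.
Round 4 fires R6, giving sore_throat.
Round 5 fires R4, giving cough.
Round 6 fires R9, giving order_xray.
Round 7 fires R1, giving culture_positive.
followup_48h appears in round 3, so it is derivable.

yes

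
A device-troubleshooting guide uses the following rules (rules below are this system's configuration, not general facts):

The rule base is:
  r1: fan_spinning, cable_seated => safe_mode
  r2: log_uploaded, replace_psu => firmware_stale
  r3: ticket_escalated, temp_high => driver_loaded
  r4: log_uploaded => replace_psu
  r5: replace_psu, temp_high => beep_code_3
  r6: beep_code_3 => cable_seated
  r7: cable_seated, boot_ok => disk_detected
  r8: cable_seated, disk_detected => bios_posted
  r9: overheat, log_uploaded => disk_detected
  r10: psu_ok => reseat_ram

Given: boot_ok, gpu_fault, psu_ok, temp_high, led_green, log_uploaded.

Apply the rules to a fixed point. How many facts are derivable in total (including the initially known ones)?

Round 1: r4 [log_uploaded => replace_psu]; r10 [psu_ok => reseat_ram]. Adds replace_psu, reseat_ram.
Round 2: r2 [log_uploaded, replace_psu => firmware_stale]; r5 [replace_psu, temp_high => beep_code_3]. Adds firmware_stale, beep_code_3.
Round 3: r6 [beep_code_3 => cable_seated]. Adds cable_seated.
Round 4: r7 [cable_seated, boot_ok => disk_detected]. Adds disk_detected.
Round 5: r8 [cable_seated, disk_detected => bios_posted]. Adds bios_posted.
Closure: {beep_code_3, bios_posted, boot_ok, cable_seated, disk_detected, firmware_stale, gpu_fault, led_green, log_uploaded, psu_ok, replace_psu, reseat_ram, temp_high} — 13 facts.

13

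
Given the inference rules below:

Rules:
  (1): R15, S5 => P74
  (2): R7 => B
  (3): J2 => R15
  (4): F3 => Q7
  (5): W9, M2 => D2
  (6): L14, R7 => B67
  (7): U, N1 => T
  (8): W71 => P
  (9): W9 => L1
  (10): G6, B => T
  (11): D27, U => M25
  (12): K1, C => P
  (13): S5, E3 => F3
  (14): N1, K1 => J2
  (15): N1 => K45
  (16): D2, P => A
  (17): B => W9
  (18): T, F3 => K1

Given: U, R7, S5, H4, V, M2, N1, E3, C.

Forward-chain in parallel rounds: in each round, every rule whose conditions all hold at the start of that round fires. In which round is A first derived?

4

[1] (2) [R7 => B]; (7) [U, N1 => T]; (13) [S5, E3 => F3]; (15) [N1 => K45]. ⇒ new: B, T, F3, K45.
[2] (4) [F3 => Q7]; (17) [B => W9]; (18) [T, F3 => K1]. ⇒ new: Q7, W9, K1.
[3] (5) [W9, M2 => D2]; (9) [W9 => L1]; (12) [K1, C => P]; (14) [N1, K1 => J2]. ⇒ new: D2, L1, P, J2.
[4] (3) [J2 => R15]; (16) [D2, P => A]. ⇒ new: R15, A.
A first appears in round 4.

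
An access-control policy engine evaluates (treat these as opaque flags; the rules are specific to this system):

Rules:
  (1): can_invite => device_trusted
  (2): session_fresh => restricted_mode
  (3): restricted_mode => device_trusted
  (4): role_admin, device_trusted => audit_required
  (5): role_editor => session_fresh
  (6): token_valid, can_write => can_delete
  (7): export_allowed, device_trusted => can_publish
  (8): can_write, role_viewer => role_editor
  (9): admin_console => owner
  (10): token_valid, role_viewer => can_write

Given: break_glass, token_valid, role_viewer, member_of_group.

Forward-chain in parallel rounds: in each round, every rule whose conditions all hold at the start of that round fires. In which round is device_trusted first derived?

5

Round 1 — (10), derive can_write.
Round 2 — (6), (8), derive can_delete, role_editor.
Round 3 — (5), derive session_fresh.
Round 4 — (2), derive restricted_mode.
Round 5 — (3), derive device_trusted.
device_trusted first appears in round 5.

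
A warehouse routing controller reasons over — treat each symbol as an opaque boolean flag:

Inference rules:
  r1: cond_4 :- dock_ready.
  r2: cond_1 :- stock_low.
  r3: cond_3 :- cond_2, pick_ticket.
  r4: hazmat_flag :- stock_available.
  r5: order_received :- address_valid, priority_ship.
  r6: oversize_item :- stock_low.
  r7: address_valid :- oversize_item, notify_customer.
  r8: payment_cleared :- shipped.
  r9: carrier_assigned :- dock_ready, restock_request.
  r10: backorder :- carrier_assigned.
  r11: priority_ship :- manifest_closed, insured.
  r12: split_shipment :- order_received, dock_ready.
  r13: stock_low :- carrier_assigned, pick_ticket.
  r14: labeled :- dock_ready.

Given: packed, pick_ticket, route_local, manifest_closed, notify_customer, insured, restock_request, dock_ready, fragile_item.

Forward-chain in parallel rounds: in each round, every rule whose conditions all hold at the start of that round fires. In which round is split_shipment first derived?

6

[1] r1 [cond_4 :- dock_ready.]; r9 [carrier_assigned :- dock_ready, restock_request.]; r11 [priority_ship :- manifest_closed, insured.]; r14 [labeled :- dock_ready.]. ⇒ new: cond_4, carrier_assigned, priority_ship, labeled.
[2] r10 [backorder :- carrier_assigned.]; r13 [stock_low :- carrier_assigned, pick_ticket.]. ⇒ new: backorder, stock_low.
[3] r2 [cond_1 :- stock_low.]; r6 [oversize_item :- stock_low.]. ⇒ new: cond_1, oversize_item.
[4] r7 [address_valid :- oversize_item, notify_customer.]. ⇒ new: address_valid.
[5] r5 [order_received :- address_valid, priority_ship.]. ⇒ new: order_received.
[6] r12 [split_shipment :- order_received, dock_ready.]. ⇒ new: split_shipment.
split_shipment first appears in round 6.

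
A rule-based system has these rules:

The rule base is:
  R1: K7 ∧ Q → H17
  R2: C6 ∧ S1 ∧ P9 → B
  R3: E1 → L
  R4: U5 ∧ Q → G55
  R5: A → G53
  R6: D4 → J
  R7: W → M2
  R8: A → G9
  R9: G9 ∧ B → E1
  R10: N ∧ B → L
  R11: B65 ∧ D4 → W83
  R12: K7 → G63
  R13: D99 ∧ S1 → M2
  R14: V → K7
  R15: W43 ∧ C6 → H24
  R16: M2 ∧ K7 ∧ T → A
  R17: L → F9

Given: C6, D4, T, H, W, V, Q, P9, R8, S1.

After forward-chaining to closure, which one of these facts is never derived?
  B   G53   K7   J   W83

W83

Round 1: R2 [C6 ∧ S1 ∧ P9 → B]; R6 [D4 → J]; R7 [W → M2]; R14 [V → K7]. Adds B, J, M2, K7.
Round 2: R1 [K7 ∧ Q → H17]; R12 [K7 → G63]; R16 [M2 ∧ K7 ∧ T → A]. Adds H17, G63, A.
Round 3: R5 [A → G53]; R8 [A → G9]. Adds G53, G9.
Round 4: R9 [G9 ∧ B → E1]. Adds E1.
Round 5: R3 [E1 → L]. Adds L.
Round 6: R17 [L → F9]. Adds F9.
Derived: K7 (round 1), J (round 1), B (round 1), G53 (round 3). W83 never appears in any round.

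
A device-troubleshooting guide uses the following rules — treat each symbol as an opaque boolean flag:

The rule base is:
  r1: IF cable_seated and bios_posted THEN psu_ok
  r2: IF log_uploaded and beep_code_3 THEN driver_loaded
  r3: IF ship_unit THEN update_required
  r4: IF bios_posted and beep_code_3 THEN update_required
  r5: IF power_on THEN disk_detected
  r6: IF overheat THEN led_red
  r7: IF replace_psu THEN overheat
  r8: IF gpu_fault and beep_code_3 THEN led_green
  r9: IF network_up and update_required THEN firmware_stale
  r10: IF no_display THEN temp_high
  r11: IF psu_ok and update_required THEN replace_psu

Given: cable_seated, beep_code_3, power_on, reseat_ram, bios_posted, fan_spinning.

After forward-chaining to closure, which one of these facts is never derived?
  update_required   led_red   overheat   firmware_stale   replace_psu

Round 1 — r1, r4, r5, derive psu_ok, update_required, disk_detected.
Round 2 — r11, derive replace_psu.
Round 3 — r7, derive overheat.
Round 4 — r6, derive led_red.
Derived: replace_psu (round 2), update_required (round 1), led_red (round 4), overheat (round 3). firmware_stale never appears in any round.

firmware_stale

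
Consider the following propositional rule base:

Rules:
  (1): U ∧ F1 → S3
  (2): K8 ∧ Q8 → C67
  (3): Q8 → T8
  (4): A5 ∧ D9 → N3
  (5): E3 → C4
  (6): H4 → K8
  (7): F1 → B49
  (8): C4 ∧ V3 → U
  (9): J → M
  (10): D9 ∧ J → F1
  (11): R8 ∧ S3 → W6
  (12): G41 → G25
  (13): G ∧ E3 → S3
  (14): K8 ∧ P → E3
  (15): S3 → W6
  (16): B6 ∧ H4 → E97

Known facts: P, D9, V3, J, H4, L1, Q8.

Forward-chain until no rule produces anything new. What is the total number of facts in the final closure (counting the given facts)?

18

[1] (3) [Q8 → T8]; (6) [H4 → K8]; (9) [J → M]; (10) [D9 ∧ J → F1]. ⇒ new: T8, K8, M, F1.
[2] (2) [K8 ∧ Q8 → C67]; (7) [F1 → B49]; (14) [K8 ∧ P → E3]. ⇒ new: C67, B49, E3.
[3] (5) [E3 → C4]. ⇒ new: C4.
[4] (8) [C4 ∧ V3 → U]. ⇒ new: U.
[5] (1) [U ∧ F1 → S3]. ⇒ new: S3.
[6] (15) [S3 → W6]. ⇒ new: W6.
Closure: {B49, C4, C67, D9, E3, F1, H4, J, K8, L1, M, P, Q8, S3, T8, U, V3, W6} — 18 facts.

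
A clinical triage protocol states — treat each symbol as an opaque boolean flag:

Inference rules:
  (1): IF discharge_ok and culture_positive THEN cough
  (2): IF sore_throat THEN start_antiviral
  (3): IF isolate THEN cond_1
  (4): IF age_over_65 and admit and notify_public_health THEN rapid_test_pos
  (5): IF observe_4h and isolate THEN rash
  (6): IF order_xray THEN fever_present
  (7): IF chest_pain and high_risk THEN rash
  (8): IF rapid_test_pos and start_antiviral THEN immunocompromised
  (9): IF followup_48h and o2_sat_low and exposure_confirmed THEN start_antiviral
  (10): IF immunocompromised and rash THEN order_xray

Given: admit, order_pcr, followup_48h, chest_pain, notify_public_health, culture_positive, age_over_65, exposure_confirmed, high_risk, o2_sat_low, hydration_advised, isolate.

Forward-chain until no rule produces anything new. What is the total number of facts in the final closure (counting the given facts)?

Round 1 — (3), (4), (7), (9), derive cond_1, rapid_test_pos, rash, start_antiviral.
Round 2 — (8), derive immunocompromised.
Round 3 — (10), derive order_xray.
Round 4 — (6), derive fever_present.
Closure: {admit, age_over_65, chest_pain, cond_1, culture_positive, exposure_confirmed, fever_present, followup_48h, high_risk, hydration_advised, immunocompromised, isolate, notify_public_health, o2_sat_low, order_pcr, order_xray, rapid_test_pos, rash, start_antiviral} — 19 facts.

19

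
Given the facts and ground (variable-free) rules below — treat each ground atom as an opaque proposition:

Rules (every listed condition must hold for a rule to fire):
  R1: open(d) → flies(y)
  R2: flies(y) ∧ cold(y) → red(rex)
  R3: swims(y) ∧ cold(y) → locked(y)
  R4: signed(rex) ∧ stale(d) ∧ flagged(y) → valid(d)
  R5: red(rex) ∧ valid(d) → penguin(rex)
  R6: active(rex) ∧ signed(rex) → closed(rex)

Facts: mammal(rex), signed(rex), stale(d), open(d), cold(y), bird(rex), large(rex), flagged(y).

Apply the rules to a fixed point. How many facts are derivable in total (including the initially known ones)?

12

Round 1 fires R1, R4, giving flies(y), valid(d).
Round 2 fires R2, giving red(rex).
Round 3 fires R5, giving penguin(rex).
Closure: {bird(rex), cold(y), flagged(y), flies(y), large(rex), mammal(rex), open(d), penguin(rex), red(rex), signed(rex), stale(d), valid(d)} — 12 facts.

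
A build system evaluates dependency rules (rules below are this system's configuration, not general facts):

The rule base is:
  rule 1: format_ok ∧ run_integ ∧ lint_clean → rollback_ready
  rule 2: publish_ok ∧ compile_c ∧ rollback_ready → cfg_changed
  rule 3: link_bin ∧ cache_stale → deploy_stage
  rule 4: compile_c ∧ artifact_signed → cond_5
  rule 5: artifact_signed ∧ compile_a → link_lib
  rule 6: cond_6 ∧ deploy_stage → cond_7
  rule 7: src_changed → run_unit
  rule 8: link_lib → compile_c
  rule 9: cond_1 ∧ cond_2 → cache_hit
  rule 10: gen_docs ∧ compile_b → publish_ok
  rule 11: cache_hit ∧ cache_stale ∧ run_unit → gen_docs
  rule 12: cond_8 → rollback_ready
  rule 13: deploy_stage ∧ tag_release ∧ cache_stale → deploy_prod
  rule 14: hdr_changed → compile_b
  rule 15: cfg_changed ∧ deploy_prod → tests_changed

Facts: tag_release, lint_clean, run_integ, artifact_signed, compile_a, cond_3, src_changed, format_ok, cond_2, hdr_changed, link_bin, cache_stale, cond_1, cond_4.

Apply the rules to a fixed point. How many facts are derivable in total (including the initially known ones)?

Round 1: rule 1 [format_ok ∧ run_integ ∧ lint_clean → rollback_ready]; rule 3 [link_bin ∧ cache_stale → deploy_stage]; rule 5 [artifact_signed ∧ compile_a → link_lib]; rule 7 [src_changed → run_unit]; rule 9 [cond_1 ∧ cond_2 → cache_hit]; rule 14 [hdr_changed → compile_b]. New: rollback_ready, deploy_stage, link_lib, run_unit, cache_hit, compile_b.
Round 2: rule 8 [link_lib → compile_c]; rule 11 [cache_hit ∧ cache_stale ∧ run_unit → gen_docs]; rule 13 [deploy_stage ∧ tag_release ∧ cache_stale → deploy_prod]. New: compile_c, gen_docs, deploy_prod.
Round 3: rule 4 [compile_c ∧ artifact_signed → cond_5]; rule 10 [gen_docs ∧ compile_b → publish_ok]. New: cond_5, publish_ok.
Round 4: rule 2 [publish_ok ∧ compile_c ∧ rollback_ready → cfg_changed]. New: cfg_changed.
Round 5: rule 15 [cfg_changed ∧ deploy_prod → tests_changed]. New: tests_changed.
Closure: {artifact_signed, cache_hit, cache_stale, cfg_changed, compile_a, compile_b, compile_c, cond_1, cond_2, cond_3, cond_4, cond_5, deploy_prod, deploy_stage, format_ok, gen_docs, hdr_changed, link_bin, link_lib, lint_clean, publish_ok, rollback_ready, run_integ, run_unit, src_changed, tag_release, tests_changed} — 27 facts.

27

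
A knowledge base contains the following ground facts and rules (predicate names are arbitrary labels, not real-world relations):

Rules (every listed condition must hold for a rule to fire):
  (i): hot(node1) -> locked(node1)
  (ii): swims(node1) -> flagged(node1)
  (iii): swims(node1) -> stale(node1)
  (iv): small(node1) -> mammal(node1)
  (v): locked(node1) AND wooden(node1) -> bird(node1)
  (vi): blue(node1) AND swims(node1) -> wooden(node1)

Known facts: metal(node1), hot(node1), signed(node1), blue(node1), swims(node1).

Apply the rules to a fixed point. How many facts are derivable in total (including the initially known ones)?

10

Round 1 — (i), (ii), (iii), (vi), derive locked(node1), flagged(node1), stale(node1), wooden(node1).
Round 2 — (v), derive bird(node1).
Closure: {bird(node1), blue(node1), flagged(node1), hot(node1), locked(node1), metal(node1), signed(node1), stale(node1), swims(node1), wooden(node1)} — 10 facts.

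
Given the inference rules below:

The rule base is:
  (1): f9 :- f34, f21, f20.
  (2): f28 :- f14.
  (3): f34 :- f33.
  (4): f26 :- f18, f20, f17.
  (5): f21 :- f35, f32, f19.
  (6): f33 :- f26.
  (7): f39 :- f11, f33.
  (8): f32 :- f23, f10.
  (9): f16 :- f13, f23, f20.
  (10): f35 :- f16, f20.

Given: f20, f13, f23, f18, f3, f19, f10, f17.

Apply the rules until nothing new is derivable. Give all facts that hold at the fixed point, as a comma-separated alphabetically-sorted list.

f10, f13, f16, f17, f18, f19, f20, f21, f23, f26, f3, f32, f33, f34, f35, f9

Round 1 fires (4), (8), (9), giving f26, f32, f16.
Round 2 fires (6), (10), giving f33, f35.
Round 3 fires (3), (5), giving f34, f21.
Round 4 fires (1), giving f9.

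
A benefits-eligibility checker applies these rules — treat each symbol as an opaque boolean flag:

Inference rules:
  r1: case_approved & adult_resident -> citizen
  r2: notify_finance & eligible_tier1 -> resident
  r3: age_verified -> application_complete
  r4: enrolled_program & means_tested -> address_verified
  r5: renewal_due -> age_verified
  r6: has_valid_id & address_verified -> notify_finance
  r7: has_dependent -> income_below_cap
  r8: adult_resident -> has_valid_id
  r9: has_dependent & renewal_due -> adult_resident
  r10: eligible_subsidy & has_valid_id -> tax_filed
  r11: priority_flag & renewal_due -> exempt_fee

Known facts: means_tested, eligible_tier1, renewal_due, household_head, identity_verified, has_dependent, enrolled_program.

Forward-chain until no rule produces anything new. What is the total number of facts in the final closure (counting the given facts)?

Round 1: r4 [enrolled_program & means_tested -> address_verified]; r5 [renewal_due -> age_verified]; r7 [has_dependent -> income_below_cap]; r9 [has_dependent & renewal_due -> adult_resident]. New: address_verified, age_verified, income_below_cap, adult_resident.
Round 2: r3 [age_verified -> application_complete]; r8 [adult_resident -> has_valid_id]. New: application_complete, has_valid_id.
Round 3: r6 [has_valid_id & address_verified -> notify_finance]. New: notify_finance.
Round 4: r2 [notify_finance & eligible_tier1 -> resident]. New: resident.
Closure: {address_verified, adult_resident, age_verified, application_complete, eligible_tier1, enrolled_program, has_dependent, has_valid_id, household_head, identity_verified, income_below_cap, means_tested, notify_finance, renewal_due, resident} — 15 facts.

15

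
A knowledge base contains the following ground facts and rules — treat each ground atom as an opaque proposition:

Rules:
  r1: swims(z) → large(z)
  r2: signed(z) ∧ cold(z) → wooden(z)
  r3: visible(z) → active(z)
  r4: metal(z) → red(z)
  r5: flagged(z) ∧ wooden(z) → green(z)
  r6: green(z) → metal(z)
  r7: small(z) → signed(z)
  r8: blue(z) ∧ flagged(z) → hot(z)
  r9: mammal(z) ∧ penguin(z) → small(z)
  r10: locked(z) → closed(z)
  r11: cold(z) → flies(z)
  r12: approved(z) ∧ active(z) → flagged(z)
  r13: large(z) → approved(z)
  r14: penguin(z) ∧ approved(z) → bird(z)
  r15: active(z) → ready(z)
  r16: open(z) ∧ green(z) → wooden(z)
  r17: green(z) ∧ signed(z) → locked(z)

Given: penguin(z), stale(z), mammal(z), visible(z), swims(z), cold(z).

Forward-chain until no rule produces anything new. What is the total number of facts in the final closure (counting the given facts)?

Round 1: r1 [swims(z) → large(z)]; r3 [visible(z) → active(z)]; r9 [mammal(z) ∧ penguin(z) → small(z)]; r11 [cold(z) → flies(z)]. New: large(z), active(z), small(z), flies(z).
Round 2: r7 [small(z) → signed(z)]; r13 [large(z) → approved(z)]; r15 [active(z) → ready(z)]. New: signed(z), approved(z), ready(z).
Round 3: r2 [signed(z) ∧ cold(z) → wooden(z)]; r12 [approved(z) ∧ active(z) → flagged(z)]; r14 [penguin(z) ∧ approved(z) → bird(z)]. New: wooden(z), flagged(z), bird(z).
Round 4: r5 [flagged(z) ∧ wooden(z) → green(z)]. New: green(z).
Round 5: r6 [green(z) → metal(z)]; r17 [green(z) ∧ signed(z) → locked(z)]. New: metal(z), locked(z).
Round 6: r4 [metal(z) → red(z)]; r10 [locked(z) → closed(z)]. New: red(z), closed(z).
Closure: {active(z), approved(z), bird(z), closed(z), cold(z), flagged(z), flies(z), green(z), large(z), locked(z), mammal(z), metal(z), penguin(z), ready(z), red(z), signed(z), small(z), stale(z), swims(z), visible(z), wooden(z)} — 21 facts.

21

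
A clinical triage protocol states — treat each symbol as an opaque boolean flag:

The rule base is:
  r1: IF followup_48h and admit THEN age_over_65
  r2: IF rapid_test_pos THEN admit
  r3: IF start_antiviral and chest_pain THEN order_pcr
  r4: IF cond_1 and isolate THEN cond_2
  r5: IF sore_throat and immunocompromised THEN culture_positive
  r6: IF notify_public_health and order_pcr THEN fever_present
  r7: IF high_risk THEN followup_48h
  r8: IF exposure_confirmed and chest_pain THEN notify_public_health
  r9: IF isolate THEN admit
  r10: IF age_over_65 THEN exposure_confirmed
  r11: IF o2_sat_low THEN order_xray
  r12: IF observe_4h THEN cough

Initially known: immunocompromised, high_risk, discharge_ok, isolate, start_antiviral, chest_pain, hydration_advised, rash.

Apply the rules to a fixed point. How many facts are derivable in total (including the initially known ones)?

[1] r3 [IF start_antiviral and chest_pain THEN order_pcr]; r7 [IF high_risk THEN followup_48h]; r9 [IF isolate THEN admit]. ⇒ new: order_pcr, followup_48h, admit.
[2] r1 [IF followup_48h and admit THEN age_over_65]. ⇒ new: age_over_65.
[3] r10 [IF age_over_65 THEN exposure_confirmed]. ⇒ new: exposure_confirmed.
[4] r8 [IF exposure_confirmed and chest_pain THEN notify_public_health]. ⇒ new: notify_public_health.
[5] r6 [IF notify_public_health and order_pcr THEN fever_present]. ⇒ new: fever_present.
Closure: {admit, age_over_65, chest_pain, discharge_ok, exposure_confirmed, fever_present, followup_48h, high_risk, hydration_advised, immunocompromised, isolate, notify_public_health, order_pcr, rash, start_antiviral} — 15 facts.

15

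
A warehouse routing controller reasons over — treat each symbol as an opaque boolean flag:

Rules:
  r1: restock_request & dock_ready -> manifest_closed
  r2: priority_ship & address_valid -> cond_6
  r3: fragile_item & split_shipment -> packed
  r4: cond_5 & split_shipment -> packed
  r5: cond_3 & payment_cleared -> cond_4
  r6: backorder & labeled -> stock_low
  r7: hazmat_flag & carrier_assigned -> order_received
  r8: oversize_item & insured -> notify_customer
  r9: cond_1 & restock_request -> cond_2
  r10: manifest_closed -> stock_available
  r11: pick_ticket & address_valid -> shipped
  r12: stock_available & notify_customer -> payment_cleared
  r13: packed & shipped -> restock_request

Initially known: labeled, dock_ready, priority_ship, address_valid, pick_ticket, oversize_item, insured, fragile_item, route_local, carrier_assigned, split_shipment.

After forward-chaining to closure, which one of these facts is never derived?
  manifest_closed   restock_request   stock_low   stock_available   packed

Round 1 fires r2, r3, r8, r11, giving cond_6, packed, notify_customer, shipped.
Round 2 fires r13, giving restock_request.
Round 3 fires r1, giving manifest_closed.
Round 4 fires r10, giving stock_available.
Round 5 fires r12, giving payment_cleared.
Derived: restock_request (round 2), stock_available (round 4), packed (round 1), manifest_closed (round 3). stock_low never appears in any round.

stock_low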